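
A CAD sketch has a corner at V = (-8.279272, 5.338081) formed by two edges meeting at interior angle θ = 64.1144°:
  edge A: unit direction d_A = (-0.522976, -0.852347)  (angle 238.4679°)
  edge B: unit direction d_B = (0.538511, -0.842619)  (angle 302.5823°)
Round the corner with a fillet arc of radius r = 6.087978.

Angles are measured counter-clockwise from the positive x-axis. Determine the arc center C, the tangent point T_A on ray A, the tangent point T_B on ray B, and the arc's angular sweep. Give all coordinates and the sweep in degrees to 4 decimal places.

bisector direction at 270.5251° = (0.009165,-0.999958)
center distance |VC| = r/sin(θ/2) = 6.087978/sin(32.0572°) = 11.470181
C = V + |VC|·bis = (-8.1742,-6.1316)
T_A = V + ((C−V)·d_A)·d_A = V + 9.7212·d_A = (-13.3632,-2.9478)
T_B = V + ((C−V)·d_B)·d_B = V + 9.7212·d_B = (-3.0443,-2.8532)
sweep = 180° − θ = 115.8856°

center=(-8.1742,-6.1316) T_A=(-13.3632,-2.9478) T_B=(-3.0443,-2.8532) sweep=115.8856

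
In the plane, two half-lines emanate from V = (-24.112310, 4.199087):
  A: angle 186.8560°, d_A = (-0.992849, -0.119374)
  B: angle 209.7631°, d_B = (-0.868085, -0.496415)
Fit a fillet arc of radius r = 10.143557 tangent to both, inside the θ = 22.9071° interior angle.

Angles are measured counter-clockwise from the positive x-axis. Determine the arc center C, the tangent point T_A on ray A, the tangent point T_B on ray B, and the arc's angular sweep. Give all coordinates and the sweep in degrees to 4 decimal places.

bisector direction at 198.3095° = (-0.949373,-0.314151)
center distance |VC| = r/sin(θ/2) = 10.143557/sin(11.4535°) = 51.082144
C = V + |VC|·bis = (-72.6083,-11.8484)
T_A = V + ((C−V)·d_A)·d_A = V + 50.0649·d_A = (-73.8192,-1.7774)
T_B = V + ((C−V)·d_B)·d_B = V + 50.0649·d_B = (-67.5729,-20.6539)
sweep = 180° − θ = 157.0929°

center=(-72.6083,-11.8484) T_A=(-73.8192,-1.7774) T_B=(-67.5729,-20.6539) sweep=157.0929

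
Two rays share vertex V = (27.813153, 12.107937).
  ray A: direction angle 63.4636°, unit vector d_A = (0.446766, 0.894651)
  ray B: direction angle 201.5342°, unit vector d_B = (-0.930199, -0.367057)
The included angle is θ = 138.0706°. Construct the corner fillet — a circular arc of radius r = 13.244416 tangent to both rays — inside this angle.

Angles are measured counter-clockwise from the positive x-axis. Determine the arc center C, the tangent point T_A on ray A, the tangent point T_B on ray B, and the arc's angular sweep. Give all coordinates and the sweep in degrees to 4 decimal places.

bisector direction at 132.4989° = (-0.675576,0.737290)
center distance |VC| = r/sin(θ/2) = 13.244416/sin(69.0353°) = 14.183338
C = V + |VC|·bis = (18.2312,22.5652)
T_A = V + ((C−V)·d_A)·d_A = V + 5.0747·d_A = (30.0804,16.6480)
T_B = V + ((C−V)·d_B)·d_B = V + 5.0747·d_B = (23.0927,10.2452)
sweep = 180° − θ = 41.9294°

center=(18.2312,22.5652) T_A=(30.0804,16.6480) T_B=(23.0927,10.2452) sweep=41.9294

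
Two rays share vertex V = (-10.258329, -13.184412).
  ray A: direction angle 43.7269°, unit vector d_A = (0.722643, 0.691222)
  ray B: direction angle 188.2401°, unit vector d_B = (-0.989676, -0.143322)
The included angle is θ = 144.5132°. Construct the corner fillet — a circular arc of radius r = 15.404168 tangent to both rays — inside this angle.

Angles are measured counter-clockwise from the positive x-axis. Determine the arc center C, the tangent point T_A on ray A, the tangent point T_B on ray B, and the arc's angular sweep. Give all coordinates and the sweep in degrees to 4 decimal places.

bisector direction at 115.9835° = (-0.438112,0.898920)
center distance |VC| = r/sin(θ/2) = 15.404168/sin(72.2566°) = 16.173528
C = V + |VC|·bis = (-17.3442,1.3543)
T_A = V + ((C−V)·d_A)·d_A = V + 4.9290·d_A = (-6.6965,-9.7774)
T_B = V + ((C−V)·d_B)·d_B = V + 4.9290·d_B = (-15.1364,-13.8908)
sweep = 180° − θ = 35.4868°

center=(-17.3442,1.3543) T_A=(-6.6965,-9.7774) T_B=(-15.1364,-13.8908) sweep=35.4868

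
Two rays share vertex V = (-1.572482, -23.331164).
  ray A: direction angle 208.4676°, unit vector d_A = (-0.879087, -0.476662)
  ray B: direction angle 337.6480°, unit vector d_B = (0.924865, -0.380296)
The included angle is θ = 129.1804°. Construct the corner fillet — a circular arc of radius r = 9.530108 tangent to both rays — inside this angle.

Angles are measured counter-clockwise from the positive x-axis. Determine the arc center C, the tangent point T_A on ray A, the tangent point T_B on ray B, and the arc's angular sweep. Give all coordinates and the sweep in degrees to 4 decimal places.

center=(-1.0097,-33.8669) T_A=(-5.5523,-25.4891) T_B=(2.6146,-25.0528) sweep=50.8196

bisector direction at 273.0578° = (0.053343,-0.998576)
center distance |VC| = r/sin(θ/2) = 9.530108/sin(64.5902°) = 10.550769
C = V + |VC|·bis = (-1.0097,-33.8669)
T_A = V + ((C−V)·d_A)·d_A = V + 4.5272·d_A = (-5.5523,-25.4891)
T_B = V + ((C−V)·d_B)·d_B = V + 4.5272·d_B = (2.6146,-25.0528)
sweep = 180° − θ = 50.8196°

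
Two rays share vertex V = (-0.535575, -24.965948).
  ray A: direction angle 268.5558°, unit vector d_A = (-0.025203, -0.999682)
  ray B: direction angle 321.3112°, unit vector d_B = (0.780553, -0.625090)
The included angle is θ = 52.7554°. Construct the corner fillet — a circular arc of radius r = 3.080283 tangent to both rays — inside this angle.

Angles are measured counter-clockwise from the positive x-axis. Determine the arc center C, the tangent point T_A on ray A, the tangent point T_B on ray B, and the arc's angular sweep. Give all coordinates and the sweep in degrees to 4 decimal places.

bisector direction at 294.9335° = (0.421566,-0.906798)
center distance |VC| = r/sin(θ/2) = 3.080283/sin(26.3777°) = 6.933100
C = V + |VC|·bis = (2.3872,-31.2529)
T_A = V + ((C−V)·d_A)·d_A = V + 6.2113·d_A = (-0.6921,-31.1752)
T_B = V + ((C−V)·d_B)·d_B = V + 6.2113·d_B = (4.3126,-28.8485)
sweep = 180° − θ = 127.2446°

center=(2.3872,-31.2529) T_A=(-0.6921,-31.1752) T_B=(4.3126,-28.8485) sweep=127.2446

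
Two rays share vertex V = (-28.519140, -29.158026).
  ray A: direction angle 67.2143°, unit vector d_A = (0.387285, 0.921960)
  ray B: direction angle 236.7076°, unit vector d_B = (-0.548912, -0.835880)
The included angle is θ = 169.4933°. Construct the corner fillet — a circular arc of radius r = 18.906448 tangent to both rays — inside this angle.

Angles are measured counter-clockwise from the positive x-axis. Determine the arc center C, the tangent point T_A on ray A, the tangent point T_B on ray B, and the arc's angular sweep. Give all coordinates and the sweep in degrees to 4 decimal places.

bisector direction at 151.9609° = (-0.882627,0.470073)
center distance |VC| = r/sin(θ/2) = 18.906448/sin(84.7467°) = 18.986198
C = V + |VC|·bis = (-45.2769,-20.2331)
T_A = V + ((C−V)·d_A)·d_A = V + 1.7384·d_A = (-27.8459,-27.5553)
T_B = V + ((C−V)·d_B)·d_B = V + 1.7384·d_B = (-29.4734,-30.6111)
sweep = 180° − θ = 10.5067°

center=(-45.2769,-20.2331) T_A=(-27.8459,-27.5553) T_B=(-29.4734,-30.6111) sweep=10.5067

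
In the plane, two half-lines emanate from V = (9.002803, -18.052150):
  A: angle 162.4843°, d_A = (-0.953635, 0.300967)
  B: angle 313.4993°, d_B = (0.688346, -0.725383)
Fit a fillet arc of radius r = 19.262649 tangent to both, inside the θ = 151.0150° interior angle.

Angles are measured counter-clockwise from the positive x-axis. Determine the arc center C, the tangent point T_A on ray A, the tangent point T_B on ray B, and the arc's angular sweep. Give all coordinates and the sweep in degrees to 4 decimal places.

center=(-1.5427,-34.9232) T_A=(4.2547,-16.5536) T_B=(12.4301,-21.6638) sweep=28.9850

bisector direction at 237.9918° = (-0.530041,-0.847972)
center distance |VC| = r/sin(θ/2) = 19.262649/sin(75.5075°) = 19.895723
C = V + |VC|·bis = (-1.5427,-34.9232)
T_A = V + ((C−V)·d_A)·d_A = V + 4.9790·d_A = (4.2547,-16.5536)
T_B = V + ((C−V)·d_B)·d_B = V + 4.9790·d_B = (12.4301,-21.6638)
sweep = 180° − θ = 28.9850°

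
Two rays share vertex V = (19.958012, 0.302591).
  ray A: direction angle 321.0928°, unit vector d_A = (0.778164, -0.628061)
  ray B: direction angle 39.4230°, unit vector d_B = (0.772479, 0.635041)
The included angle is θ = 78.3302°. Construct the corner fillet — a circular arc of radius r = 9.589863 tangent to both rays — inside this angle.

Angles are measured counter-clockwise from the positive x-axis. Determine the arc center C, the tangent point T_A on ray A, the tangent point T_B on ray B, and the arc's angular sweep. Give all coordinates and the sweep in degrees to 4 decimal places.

center=(35.1423,0.3709) T_A=(29.1193,-7.0915) T_B=(29.0524,7.7789) sweep=101.6698

bisector direction at 0.2579° = (0.999990,0.004501)
center distance |VC| = r/sin(θ/2) = 9.589863/sin(39.1651°) = 15.184474
C = V + |VC|·bis = (35.1423,0.3709)
T_A = V + ((C−V)·d_A)·d_A = V + 11.7730·d_A = (29.1193,-7.0915)
T_B = V + ((C−V)·d_B)·d_B = V + 11.7730·d_B = (29.0524,7.7789)
sweep = 180° − θ = 101.6698°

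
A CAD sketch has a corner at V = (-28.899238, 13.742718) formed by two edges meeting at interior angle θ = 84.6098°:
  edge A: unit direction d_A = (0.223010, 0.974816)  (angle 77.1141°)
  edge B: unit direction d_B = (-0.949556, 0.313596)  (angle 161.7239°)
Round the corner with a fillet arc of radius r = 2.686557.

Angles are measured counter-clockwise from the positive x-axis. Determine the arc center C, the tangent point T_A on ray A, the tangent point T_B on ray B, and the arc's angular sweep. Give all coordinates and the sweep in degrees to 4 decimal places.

center=(-30.8598,17.2195) T_A=(-28.2409,16.6204) T_B=(-31.7023,14.6684) sweep=95.3902

bisector direction at 119.4190° = (-0.491193,0.871051)
center distance |VC| = r/sin(θ/2) = 2.686557/sin(42.3049°) = 3.991463
C = V + |VC|·bis = (-30.8598,17.2195)
T_A = V + ((C−V)·d_A)·d_A = V + 2.9520·d_A = (-28.2409,16.6204)
T_B = V + ((C−V)·d_B)·d_B = V + 2.9520·d_B = (-31.7023,14.6684)
sweep = 180° − θ = 95.3902°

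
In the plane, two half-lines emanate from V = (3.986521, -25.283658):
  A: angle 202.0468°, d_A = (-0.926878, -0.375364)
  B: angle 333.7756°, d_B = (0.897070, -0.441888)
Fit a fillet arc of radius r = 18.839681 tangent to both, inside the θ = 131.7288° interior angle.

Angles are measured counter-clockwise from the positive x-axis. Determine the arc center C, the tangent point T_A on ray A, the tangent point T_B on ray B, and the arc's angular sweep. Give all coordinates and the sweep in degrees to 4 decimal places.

center=(3.2341,-45.9143) T_A=(-3.8377,-28.4523) T_B=(11.5591,-29.0138) sweep=48.2712

bisector direction at 267.9112° = (-0.036448,-0.999336)
center distance |VC| = r/sin(θ/2) = 18.839681/sin(65.8644°) = 20.644409
C = V + |VC|·bis = (3.2341,-45.9143)
T_A = V + ((C−V)·d_A)·d_A = V + 8.4414·d_A = (-3.8377,-28.4523)
T_B = V + ((C−V)·d_B)·d_B = V + 8.4414·d_B = (11.5591,-29.0138)
sweep = 180° − θ = 48.2712°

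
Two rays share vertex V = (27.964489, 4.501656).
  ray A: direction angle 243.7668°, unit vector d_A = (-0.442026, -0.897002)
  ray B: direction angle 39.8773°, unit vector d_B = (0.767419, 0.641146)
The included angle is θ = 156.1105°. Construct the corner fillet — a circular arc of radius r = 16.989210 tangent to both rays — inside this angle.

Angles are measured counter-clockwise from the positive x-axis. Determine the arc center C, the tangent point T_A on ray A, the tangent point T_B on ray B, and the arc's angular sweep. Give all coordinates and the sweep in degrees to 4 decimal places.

center=(41.6152,-6.2319) T_A=(26.3758,1.2778) T_B=(30.7226,6.8060) sweep=23.8895

bisector direction at 321.8220° = (0.786095,-0.618106)
center distance |VC| = r/sin(θ/2) = 16.989210/sin(78.0553°) = 17.365208
C = V + |VC|·bis = (41.6152,-6.2319)
T_A = V + ((C−V)·d_A)·d_A = V + 3.5940·d_A = (26.3758,1.2778)
T_B = V + ((C−V)·d_B)·d_B = V + 3.5940·d_B = (30.7226,6.8060)
sweep = 180° − θ = 23.8895°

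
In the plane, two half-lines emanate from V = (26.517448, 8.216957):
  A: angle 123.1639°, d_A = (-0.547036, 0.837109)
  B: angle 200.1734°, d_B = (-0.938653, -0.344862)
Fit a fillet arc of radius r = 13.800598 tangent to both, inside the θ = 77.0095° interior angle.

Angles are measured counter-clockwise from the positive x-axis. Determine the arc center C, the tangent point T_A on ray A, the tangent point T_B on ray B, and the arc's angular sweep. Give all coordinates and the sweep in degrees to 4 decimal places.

center=(5.4755,15.1887) T_A=(17.0281,22.7381) T_B=(10.2348,2.2347) sweep=102.9905

bisector direction at 161.6687° = (-0.949254,0.314512)
center distance |VC| = r/sin(θ/2) = 13.800598/sin(38.5048°) = 22.166804
C = V + |VC|·bis = (5.4755,15.1887)
T_A = V + ((C−V)·d_A)·d_A = V + 17.3468·d_A = (17.0281,22.7381)
T_B = V + ((C−V)·d_B)·d_B = V + 17.3468·d_B = (10.2348,2.2347)
sweep = 180° − θ = 102.9905°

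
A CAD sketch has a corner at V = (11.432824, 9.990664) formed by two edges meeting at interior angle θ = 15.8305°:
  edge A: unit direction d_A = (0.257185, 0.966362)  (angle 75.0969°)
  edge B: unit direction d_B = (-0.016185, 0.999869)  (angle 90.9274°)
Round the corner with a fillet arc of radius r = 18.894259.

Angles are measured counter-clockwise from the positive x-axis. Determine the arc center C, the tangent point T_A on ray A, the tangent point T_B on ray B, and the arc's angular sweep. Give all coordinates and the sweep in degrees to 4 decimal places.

center=(28.1250,146.1766) T_A=(46.3837,141.3172) T_B=(9.2333,145.8707) sweep=164.1695

bisector direction at 83.0122° = (0.121659,0.992572)
center distance |VC| = r/sin(θ/2) = 18.894259/sin(7.9153°) = 137.205061
C = V + |VC|·bis = (28.1250,146.1766)
T_A = V + ((C−V)·d_A)·d_A = V + 135.8979·d_A = (46.3837,141.3172)
T_B = V + ((C−V)·d_B)·d_B = V + 135.8979·d_B = (9.2333,145.8707)
sweep = 180° − θ = 164.1695°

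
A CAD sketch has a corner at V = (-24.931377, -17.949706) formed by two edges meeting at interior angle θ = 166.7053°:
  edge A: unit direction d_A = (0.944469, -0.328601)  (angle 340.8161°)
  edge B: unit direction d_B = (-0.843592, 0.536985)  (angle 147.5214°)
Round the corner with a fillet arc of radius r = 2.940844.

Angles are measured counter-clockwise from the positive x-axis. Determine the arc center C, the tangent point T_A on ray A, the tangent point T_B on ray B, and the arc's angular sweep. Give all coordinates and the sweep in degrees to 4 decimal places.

bisector direction at 64.1688° = (0.435722,0.900081)
center distance |VC| = r/sin(θ/2) = 2.940844/sin(83.3526°) = 2.960748
C = V + |VC|·bis = (-23.6413,-15.2848)
T_A = V + ((C−V)·d_A)·d_A = V + 0.3427·d_A = (-24.6077,-18.0623)
T_B = V + ((C−V)·d_B)·d_B = V + 0.3427·d_B = (-25.2205,-17.7657)
sweep = 180° − θ = 13.2947°

center=(-23.6413,-15.2848) T_A=(-24.6077,-18.0623) T_B=(-25.2205,-17.7657) sweep=13.2947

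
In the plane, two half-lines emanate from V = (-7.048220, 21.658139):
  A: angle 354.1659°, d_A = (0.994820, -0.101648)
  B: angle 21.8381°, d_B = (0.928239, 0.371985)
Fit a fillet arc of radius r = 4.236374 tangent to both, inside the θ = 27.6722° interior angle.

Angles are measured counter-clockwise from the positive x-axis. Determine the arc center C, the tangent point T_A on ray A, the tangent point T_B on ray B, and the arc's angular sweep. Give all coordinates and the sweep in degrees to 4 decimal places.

center=(10.4939,24.1242) T_A=(10.0633,19.9097) T_B=(8.9181,28.0565) sweep=152.3278

bisector direction at 8.0020° = (0.990263,0.139208)
center distance |VC| = r/sin(θ/2) = 4.236374/sin(13.8361°) = 17.714646
C = V + |VC|·bis = (10.4939,24.1242)
T_A = V + ((C−V)·d_A)·d_A = V + 17.2006·d_A = (10.0633,19.9097)
T_B = V + ((C−V)·d_B)·d_B = V + 17.2006·d_B = (8.9181,28.0565)
sweep = 180° − θ = 152.3278°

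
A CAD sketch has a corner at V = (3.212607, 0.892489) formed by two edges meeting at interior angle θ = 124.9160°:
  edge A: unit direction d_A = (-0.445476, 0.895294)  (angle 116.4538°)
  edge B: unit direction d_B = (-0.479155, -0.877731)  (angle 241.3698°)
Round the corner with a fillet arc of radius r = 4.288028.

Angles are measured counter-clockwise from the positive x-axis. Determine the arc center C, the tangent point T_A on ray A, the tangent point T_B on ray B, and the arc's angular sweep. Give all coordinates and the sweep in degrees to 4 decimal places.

center=(-1.6226,0.9843) T_A=(2.2164,2.8945) T_B=(2.1411,-1.0703) sweep=55.0840

bisector direction at 178.9118° = (-0.999820,0.018992)
center distance |VC| = r/sin(θ/2) = 4.288028/sin(62.4580°) = 4.836092
C = V + |VC|·bis = (-1.6226,0.9843)
T_A = V + ((C−V)·d_A)·d_A = V + 2.2362·d_A = (2.2164,2.8945)
T_B = V + ((C−V)·d_B)·d_B = V + 2.2362·d_B = (2.1411,-1.0703)
sweep = 180° − θ = 55.0840°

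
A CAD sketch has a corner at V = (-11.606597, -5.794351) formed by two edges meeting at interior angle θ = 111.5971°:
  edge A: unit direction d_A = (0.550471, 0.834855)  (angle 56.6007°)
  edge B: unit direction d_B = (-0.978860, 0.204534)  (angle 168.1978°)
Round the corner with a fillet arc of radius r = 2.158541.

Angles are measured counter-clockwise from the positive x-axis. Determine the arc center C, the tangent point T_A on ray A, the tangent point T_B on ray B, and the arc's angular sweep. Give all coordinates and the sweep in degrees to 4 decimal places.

center=(-12.6011,-3.3814) T_A=(-10.7990,-4.5696) T_B=(-13.0426,-5.4943) sweep=68.4029

bisector direction at 112.3993° = (-0.381058,0.924551)
center distance |VC| = r/sin(θ/2) = 2.158541/sin(55.7985°) = 2.609876
C = V + |VC|·bis = (-12.6011,-3.3814)
T_A = V + ((C−V)·d_A)·d_A = V + 1.4670·d_A = (-10.7990,-4.5696)
T_B = V + ((C−V)·d_B)·d_B = V + 1.4670·d_B = (-13.0426,-5.4943)
sweep = 180° − θ = 68.4029°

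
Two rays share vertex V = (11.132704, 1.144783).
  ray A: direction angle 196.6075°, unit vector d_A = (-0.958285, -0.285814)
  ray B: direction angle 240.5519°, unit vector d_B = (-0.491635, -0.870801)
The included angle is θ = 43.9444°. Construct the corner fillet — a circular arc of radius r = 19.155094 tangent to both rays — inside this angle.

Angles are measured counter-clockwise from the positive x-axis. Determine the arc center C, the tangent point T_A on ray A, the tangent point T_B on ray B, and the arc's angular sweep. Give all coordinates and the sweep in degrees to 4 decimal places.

center=(-28.8888,-30.7808) T_A=(-34.3636,-12.4248) T_B=(-12.2086,-40.1981) sweep=136.0556

bisector direction at 218.5797° = (-0.781741,-0.623603)
center distance |VC| = r/sin(θ/2) = 19.155094/sin(21.9722°) = 51.195382
C = V + |VC|·bis = (-28.8888,-30.7808)
T_A = V + ((C−V)·d_A)·d_A = V + 47.4768·d_A = (-34.3636,-12.4248)
T_B = V + ((C−V)·d_B)·d_B = V + 47.4768·d_B = (-12.2086,-40.1981)
sweep = 180° − θ = 136.0556°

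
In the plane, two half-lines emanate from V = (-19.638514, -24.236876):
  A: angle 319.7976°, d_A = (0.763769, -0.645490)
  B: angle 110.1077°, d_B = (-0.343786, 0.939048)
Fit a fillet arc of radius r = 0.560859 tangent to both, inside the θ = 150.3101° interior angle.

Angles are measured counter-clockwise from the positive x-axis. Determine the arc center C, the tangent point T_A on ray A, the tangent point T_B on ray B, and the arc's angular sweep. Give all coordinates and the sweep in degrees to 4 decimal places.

center=(-19.1629,-23.9045) T_A=(-19.5250,-24.3328) T_B=(-19.6896,-24.0973) sweep=29.6899

bisector direction at 34.9526° = (0.819626,0.572899)
center distance |VC| = r/sin(θ/2) = 0.560859/sin(75.1551°) = 0.580225
C = V + |VC|·bis = (-19.1629,-23.9045)
T_A = V + ((C−V)·d_A)·d_A = V + 0.1487·d_A = (-19.5250,-24.3328)
T_B = V + ((C−V)·d_B)·d_B = V + 0.1487·d_B = (-19.6896,-24.0973)
sweep = 180° − θ = 29.6899°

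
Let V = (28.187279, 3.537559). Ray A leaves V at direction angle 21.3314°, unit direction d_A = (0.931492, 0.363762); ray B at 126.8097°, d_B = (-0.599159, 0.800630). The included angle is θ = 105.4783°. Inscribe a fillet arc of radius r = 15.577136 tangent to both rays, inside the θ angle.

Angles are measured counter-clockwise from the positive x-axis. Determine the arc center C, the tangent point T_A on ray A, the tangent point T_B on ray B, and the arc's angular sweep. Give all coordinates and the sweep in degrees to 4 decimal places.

center=(33.5589,22.3580) T_A=(39.2253,7.8481) T_B=(21.0874,13.0249) sweep=74.5217

bisector direction at 74.0706° = (0.274454,0.961600)
center distance |VC| = r/sin(θ/2) = 15.577136/sin(52.7392°) = 19.572036
C = V + |VC|·bis = (33.5589,22.3580)
T_A = V + ((C−V)·d_A)·d_A = V + 11.8498·d_A = (39.2253,7.8481)
T_B = V + ((C−V)·d_B)·d_B = V + 11.8498·d_B = (21.0874,13.0249)
sweep = 180° − θ = 74.5217°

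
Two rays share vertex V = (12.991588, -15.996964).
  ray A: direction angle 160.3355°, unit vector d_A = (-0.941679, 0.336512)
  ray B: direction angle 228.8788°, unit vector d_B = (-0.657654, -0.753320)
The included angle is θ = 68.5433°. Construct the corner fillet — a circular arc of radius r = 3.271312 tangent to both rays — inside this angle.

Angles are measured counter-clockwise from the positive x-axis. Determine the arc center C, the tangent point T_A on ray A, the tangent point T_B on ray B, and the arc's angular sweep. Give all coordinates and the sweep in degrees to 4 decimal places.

bisector direction at 194.6071° = (-0.967678,-0.252190)
center distance |VC| = r/sin(θ/2) = 3.271312/sin(34.2717°) = 5.809291
C = V + |VC|·bis = (7.3701,-17.4620)
T_A = V + ((C−V)·d_A)·d_A = V + 4.8007·d_A = (8.4709,-14.3815)
T_B = V + ((C−V)·d_B)·d_B = V + 4.8007·d_B = (9.8344,-19.6134)
sweep = 180° − θ = 111.4567°

center=(7.3701,-17.4620) T_A=(8.4709,-14.3815) T_B=(9.8344,-19.6134) sweep=111.4567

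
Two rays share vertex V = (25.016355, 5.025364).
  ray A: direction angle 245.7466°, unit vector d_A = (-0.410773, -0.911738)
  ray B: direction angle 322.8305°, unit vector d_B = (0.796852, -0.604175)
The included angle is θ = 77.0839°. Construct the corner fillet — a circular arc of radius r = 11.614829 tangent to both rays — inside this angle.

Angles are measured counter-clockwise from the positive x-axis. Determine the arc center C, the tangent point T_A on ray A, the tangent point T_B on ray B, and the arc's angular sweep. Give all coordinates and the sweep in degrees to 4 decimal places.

center=(29.6170,-13.0388) T_A=(19.0273,-8.2677) T_B=(36.6344,-3.7835) sweep=102.9161

bisector direction at 284.2886° = (0.246805,-0.969065)
center distance |VC| = r/sin(θ/2) = 11.614829/sin(38.5419°) = 18.640768
C = V + |VC|·bis = (29.6170,-13.0388)
T_A = V + ((C−V)·d_A)·d_A = V + 14.5799·d_A = (19.0273,-8.2677)
T_B = V + ((C−V)·d_B)·d_B = V + 14.5799·d_B = (36.6344,-3.7835)
sweep = 180° − θ = 102.9161°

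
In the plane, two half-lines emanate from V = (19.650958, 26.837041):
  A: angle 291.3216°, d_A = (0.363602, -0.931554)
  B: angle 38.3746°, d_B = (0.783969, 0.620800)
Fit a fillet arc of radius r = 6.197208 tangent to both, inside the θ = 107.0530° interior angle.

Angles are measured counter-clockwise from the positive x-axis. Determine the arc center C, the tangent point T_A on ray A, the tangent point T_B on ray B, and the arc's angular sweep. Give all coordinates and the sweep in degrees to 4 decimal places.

bisector direction at 344.8481° = (0.965236,-0.261379)
center distance |VC| = r/sin(θ/2) = 6.197208/sin(53.5265°) = 7.706706
C = V + |VC|·bis = (27.0898,24.8227)
T_A = V + ((C−V)·d_A)·d_A = V + 4.5813·d_A = (21.3167,22.5694)
T_B = V + ((C−V)·d_B)·d_B = V + 4.5813·d_B = (23.2425,29.6811)
sweep = 180° − θ = 72.9470°

center=(27.0898,24.8227) T_A=(21.3167,22.5694) T_B=(23.2425,29.6811) sweep=72.9470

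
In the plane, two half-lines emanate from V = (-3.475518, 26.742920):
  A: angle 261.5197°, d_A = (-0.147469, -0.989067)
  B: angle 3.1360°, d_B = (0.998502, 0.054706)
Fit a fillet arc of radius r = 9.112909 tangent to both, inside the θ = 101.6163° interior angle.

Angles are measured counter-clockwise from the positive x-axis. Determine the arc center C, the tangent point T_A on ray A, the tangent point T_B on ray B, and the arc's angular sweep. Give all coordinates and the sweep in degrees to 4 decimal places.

bisector direction at 312.3279° = (0.673372,-0.739304)
center distance |VC| = r/sin(θ/2) = 9.112909/sin(50.8081°) = 11.758071
C = V + |VC|·bis = (4.4420,18.0501)
T_A = V + ((C−V)·d_A)·d_A = V + 7.4301·d_A = (-4.5712,19.3940)
T_B = V + ((C−V)·d_B)·d_B = V + 7.4301·d_B = (3.9435,27.1494)
sweep = 180° − θ = 78.3837°

center=(4.4420,18.0501) T_A=(-4.5712,19.3940) T_B=(3.9435,27.1494) sweep=78.3837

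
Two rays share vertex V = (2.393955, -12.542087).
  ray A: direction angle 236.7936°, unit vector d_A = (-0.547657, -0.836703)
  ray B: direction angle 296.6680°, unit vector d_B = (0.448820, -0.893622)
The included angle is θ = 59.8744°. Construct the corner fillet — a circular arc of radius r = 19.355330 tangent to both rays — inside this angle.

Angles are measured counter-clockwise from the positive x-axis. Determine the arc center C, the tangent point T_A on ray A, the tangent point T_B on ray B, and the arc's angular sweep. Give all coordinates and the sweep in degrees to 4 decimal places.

center=(0.1822,-51.2633) T_A=(-16.0125,-40.6632) T_B=(17.4785,-42.5762) sweep=120.1256

bisector direction at 266.7308° = (-0.057027,-0.998373)
center distance |VC| = r/sin(θ/2) = 19.355330/sin(29.9372°) = 38.784313
C = V + |VC|·bis = (0.1822,-51.2633)
T_A = V + ((C−V)·d_A)·d_A = V + 33.6094·d_A = (-16.0125,-40.6632)
T_B = V + ((C−V)·d_B)·d_B = V + 33.6094·d_B = (17.4785,-42.5762)
sweep = 180° − θ = 120.1256°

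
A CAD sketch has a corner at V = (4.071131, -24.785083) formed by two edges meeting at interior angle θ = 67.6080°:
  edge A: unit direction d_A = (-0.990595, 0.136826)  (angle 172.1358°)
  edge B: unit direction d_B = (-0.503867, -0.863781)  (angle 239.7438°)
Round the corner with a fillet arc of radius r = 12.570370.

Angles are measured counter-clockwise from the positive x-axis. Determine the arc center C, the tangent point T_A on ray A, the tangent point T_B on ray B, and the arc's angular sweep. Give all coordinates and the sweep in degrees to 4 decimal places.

center=(-16.2468,-34.6684) T_A=(-14.5269,-22.2162) T_B=(-5.3888,-41.0022) sweep=112.3920

bisector direction at 205.9398° = (-0.899254,-0.437427)
center distance |VC| = r/sin(θ/2) = 12.570370/sin(33.8040°) = 22.594209
C = V + |VC|·bis = (-16.2468,-34.6684)
T_A = V + ((C−V)·d_A)·d_A = V + 18.7746·d_A = (-14.5269,-22.2162)
T_B = V + ((C−V)·d_B)·d_B = V + 18.7746·d_B = (-5.3888,-41.0022)
sweep = 180° − θ = 112.3920°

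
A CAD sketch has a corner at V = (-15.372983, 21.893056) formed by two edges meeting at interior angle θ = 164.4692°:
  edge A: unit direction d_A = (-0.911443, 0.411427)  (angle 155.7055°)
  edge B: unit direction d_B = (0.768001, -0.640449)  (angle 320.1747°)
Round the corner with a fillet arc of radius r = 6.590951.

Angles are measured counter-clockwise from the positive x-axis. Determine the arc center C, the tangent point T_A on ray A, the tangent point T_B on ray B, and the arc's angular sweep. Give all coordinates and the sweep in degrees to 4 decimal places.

bisector direction at 237.9401° = (-0.530806,-0.847494)
center distance |VC| = r/sin(θ/2) = 6.590951/sin(82.2346°) = 6.651952
C = V + |VC|·bis = (-18.9039,16.2556)
T_A = V + ((C−V)·d_A)·d_A = V + 0.8988·d_A = (-16.1922,22.2628)
T_B = V + ((C−V)·d_B)·d_B = V + 0.8988·d_B = (-14.6827,21.3174)
sweep = 180° − θ = 15.5308°

center=(-18.9039,16.2556) T_A=(-16.1922,22.2628) T_B=(-14.6827,21.3174) sweep=15.5308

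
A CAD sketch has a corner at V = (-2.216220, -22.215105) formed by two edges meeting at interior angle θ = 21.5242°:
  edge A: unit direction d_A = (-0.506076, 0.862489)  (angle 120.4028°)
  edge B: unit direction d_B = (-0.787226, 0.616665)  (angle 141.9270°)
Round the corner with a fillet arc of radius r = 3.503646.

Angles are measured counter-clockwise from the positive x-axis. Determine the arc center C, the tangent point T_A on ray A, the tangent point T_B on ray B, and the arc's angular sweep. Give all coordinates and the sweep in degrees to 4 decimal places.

center=(-14.5666,-8.0900) T_A=(-11.5447,-6.3169) T_B=(-16.7271,-10.8481) sweep=158.4758

bisector direction at 131.1649° = (-0.658228,0.752818)
center distance |VC| = r/sin(θ/2) = 3.503646/sin(10.7621°) = 18.763014
C = V + |VC|·bis = (-14.5666,-8.0900)
T_A = V + ((C−V)·d_A)·d_A = V + 18.4330·d_A = (-11.5447,-6.3169)
T_B = V + ((C−V)·d_B)·d_B = V + 18.4330·d_B = (-16.7271,-10.8481)
sweep = 180° − θ = 158.4758°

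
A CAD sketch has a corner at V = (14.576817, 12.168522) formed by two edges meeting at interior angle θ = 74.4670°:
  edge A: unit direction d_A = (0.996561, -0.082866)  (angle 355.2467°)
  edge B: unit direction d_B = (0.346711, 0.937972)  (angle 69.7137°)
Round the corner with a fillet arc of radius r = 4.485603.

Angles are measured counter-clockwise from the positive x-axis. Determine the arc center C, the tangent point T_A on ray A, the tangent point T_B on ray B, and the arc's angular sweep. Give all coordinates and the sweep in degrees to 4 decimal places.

bisector direction at 32.4802° = (0.843577,0.537008)
center distance |VC| = r/sin(θ/2) = 4.485603/sin(37.2335°) = 7.413427
C = V + |VC|·bis = (20.8306,16.1496)
T_A = V + ((C−V)·d_A)·d_A = V + 5.9024·d_A = (20.4589,11.6794)
T_B = V + ((C−V)·d_B)·d_B = V + 5.9024·d_B = (16.6232,17.7048)
sweep = 180° − θ = 105.5330°

center=(20.8306,16.1496) T_A=(20.4589,11.6794) T_B=(16.6232,17.7048) sweep=105.5330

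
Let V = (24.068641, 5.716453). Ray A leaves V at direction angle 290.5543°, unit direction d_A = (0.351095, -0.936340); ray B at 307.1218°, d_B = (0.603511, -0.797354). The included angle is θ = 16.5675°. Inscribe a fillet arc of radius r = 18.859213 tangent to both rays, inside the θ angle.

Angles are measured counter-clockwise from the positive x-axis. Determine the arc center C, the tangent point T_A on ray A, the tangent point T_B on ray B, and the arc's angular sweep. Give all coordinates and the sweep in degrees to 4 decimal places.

center=(87.2054,-108.9485) T_A=(69.5468,-115.5699) T_B=(102.2429,-97.5668) sweep=163.4325

bisector direction at 298.8381° = (0.482336,-0.875987)
center distance |VC| = r/sin(θ/2) = 18.859213/sin(8.2837°) = 130.898081
C = V + |VC|·bis = (87.2054,-108.9485)
T_A = V + ((C−V)·d_A)·d_A = V + 129.5324·d_A = (69.5468,-115.5699)
T_B = V + ((C−V)·d_B)·d_B = V + 129.5324·d_B = (102.2429,-97.5668)
sweep = 180° − θ = 163.4325°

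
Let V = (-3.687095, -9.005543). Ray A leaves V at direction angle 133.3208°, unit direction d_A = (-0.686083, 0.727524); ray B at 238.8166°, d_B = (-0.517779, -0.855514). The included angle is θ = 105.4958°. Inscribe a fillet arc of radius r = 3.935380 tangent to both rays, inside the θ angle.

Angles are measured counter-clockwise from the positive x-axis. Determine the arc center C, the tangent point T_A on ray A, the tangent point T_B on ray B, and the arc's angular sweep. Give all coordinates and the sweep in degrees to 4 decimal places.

bisector direction at 186.0687° = (-0.994396,-0.105721)
center distance |VC| = r/sin(θ/2) = 3.935380/sin(52.7479°) = 4.944070
C = V + |VC|·bis = (-8.6035,-9.5282)
T_A = V + ((C−V)·d_A)·d_A = V + 2.9928·d_A = (-5.7404,-6.8282)
T_B = V + ((C−V)·d_B)·d_B = V + 2.9928·d_B = (-5.2367,-11.5659)
sweep = 180° − θ = 74.5042°

center=(-8.6035,-9.5282) T_A=(-5.7404,-6.8282) T_B=(-5.2367,-11.5659) sweep=74.5042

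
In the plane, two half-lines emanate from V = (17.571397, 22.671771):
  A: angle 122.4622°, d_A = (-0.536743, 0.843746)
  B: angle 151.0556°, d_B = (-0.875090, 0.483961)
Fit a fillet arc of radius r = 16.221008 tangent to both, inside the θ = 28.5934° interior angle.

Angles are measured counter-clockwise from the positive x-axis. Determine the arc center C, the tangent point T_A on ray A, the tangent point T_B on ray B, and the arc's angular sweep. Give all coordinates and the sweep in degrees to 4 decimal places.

center=(-30.2802,67.6721) T_A=(-16.5938,76.3786) T_B=(-38.1306,53.4773) sweep=151.4066

bisector direction at 136.7589° = (-0.728477,0.685070)
center distance |VC| = r/sin(θ/2) = 16.221008/sin(14.2967°) = 65.687202
C = V + |VC|·bis = (-30.2802,67.6721)
T_A = V + ((C−V)·d_A)·d_A = V + 63.6529·d_A = (-16.5938,76.3786)
T_B = V + ((C−V)·d_B)·d_B = V + 63.6529·d_B = (-38.1306,53.4773)
sweep = 180° − θ = 151.4066°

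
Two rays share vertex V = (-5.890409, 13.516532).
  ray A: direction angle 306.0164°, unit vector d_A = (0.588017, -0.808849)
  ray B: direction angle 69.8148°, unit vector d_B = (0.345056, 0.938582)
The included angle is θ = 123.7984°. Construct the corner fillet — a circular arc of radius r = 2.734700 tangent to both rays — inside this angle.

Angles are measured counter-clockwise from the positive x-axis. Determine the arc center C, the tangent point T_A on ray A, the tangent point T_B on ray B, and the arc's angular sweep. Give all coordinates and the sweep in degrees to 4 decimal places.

bisector direction at 7.9156° = (0.990472,0.137714)
center distance |VC| = r/sin(θ/2) = 2.734700/sin(61.8992°) = 3.100144
C = V + |VC|·bis = (-2.8198,13.9435)
T_A = V + ((C−V)·d_A)·d_A = V + 1.4602·d_A = (-5.0318,12.3354)
T_B = V + ((C−V)·d_B)·d_B = V + 1.4602·d_B = (-5.3865,14.8871)
sweep = 180° − θ = 56.2016°

center=(-2.8198,13.9435) T_A=(-5.0318,12.3354) T_B=(-5.3865,14.8871) sweep=56.2016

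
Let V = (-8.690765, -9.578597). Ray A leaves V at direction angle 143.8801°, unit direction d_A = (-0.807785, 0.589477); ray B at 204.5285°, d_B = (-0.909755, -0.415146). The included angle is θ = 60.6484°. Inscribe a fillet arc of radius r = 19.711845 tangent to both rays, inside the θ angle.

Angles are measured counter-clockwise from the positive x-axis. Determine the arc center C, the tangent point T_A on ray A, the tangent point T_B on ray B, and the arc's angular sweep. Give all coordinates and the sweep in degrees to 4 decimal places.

bisector direction at 174.2043° = (-0.994888,0.100982)
center distance |VC| = r/sin(θ/2) = 19.711845/sin(30.3242°) = 39.041687
C = V + |VC|·bis = (-47.5329,-5.6361)
T_A = V + ((C−V)·d_A)·d_A = V + 33.7001·d_A = (-35.9132,10.2868)
T_B = V + ((C−V)·d_B)·d_B = V + 33.7001·d_B = (-39.3496,-23.5691)
sweep = 180° − θ = 119.3516°

center=(-47.5329,-5.6361) T_A=(-35.9132,10.2868) T_B=(-39.3496,-23.5691) sweep=119.3516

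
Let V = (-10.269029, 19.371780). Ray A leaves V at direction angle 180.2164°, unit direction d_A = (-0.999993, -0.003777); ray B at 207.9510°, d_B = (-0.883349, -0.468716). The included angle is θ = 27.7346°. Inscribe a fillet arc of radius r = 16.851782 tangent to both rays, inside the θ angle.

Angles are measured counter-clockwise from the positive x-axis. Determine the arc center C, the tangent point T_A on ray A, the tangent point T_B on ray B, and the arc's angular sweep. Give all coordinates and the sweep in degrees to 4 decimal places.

bisector direction at 194.0837° = (-0.969941,-0.243339)
center distance |VC| = r/sin(θ/2) = 16.851782/sin(13.8673°) = 70.311266
C = V + |VC|·bis = (-78.4668,2.2623)
T_A = V + ((C−V)·d_A)·d_A = V + 68.2619·d_A = (-78.5305,19.1140)
T_B = V + ((C−V)·d_B)·d_B = V + 68.2619·d_B = (-70.5681,-12.6237)
sweep = 180° − θ = 152.2654°

center=(-78.4668,2.2623) T_A=(-78.5305,19.1140) T_B=(-70.5681,-12.6237) sweep=152.2654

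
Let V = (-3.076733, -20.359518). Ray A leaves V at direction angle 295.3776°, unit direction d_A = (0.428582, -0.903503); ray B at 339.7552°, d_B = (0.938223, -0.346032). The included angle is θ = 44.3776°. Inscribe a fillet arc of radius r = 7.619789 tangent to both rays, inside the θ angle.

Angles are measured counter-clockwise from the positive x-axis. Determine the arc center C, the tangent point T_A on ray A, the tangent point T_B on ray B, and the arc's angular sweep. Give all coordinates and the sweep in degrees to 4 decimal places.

center=(11.8146,-33.9732) T_A=(4.9301,-37.2389) T_B=(14.4513,-26.8241) sweep=135.6224

bisector direction at 317.5664° = (0.738060,-0.674735)
center distance |VC| = r/sin(θ/2) = 7.619789/sin(22.1888°) = 20.176331
C = V + |VC|·bis = (11.8146,-33.9732)
T_A = V + ((C−V)·d_A)·d_A = V + 18.6822·d_A = (4.9301,-37.2389)
T_B = V + ((C−V)·d_B)·d_B = V + 18.6822·d_B = (14.4513,-26.8241)
sweep = 180° − θ = 135.6224°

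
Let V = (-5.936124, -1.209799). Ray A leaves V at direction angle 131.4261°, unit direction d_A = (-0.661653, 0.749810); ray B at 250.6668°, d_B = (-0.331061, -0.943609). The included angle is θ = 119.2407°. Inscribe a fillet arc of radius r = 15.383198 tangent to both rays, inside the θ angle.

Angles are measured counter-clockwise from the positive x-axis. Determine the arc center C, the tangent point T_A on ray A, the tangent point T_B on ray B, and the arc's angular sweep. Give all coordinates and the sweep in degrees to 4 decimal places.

bisector direction at 191.0464° = (-0.981472,-0.191605)
center distance |VC| = r/sin(θ/2) = 15.383198/sin(59.6204°) = 17.831595
C = V + |VC|·bis = (-23.4373,-4.6264)
T_A = V + ((C−V)·d_A)·d_A = V + 9.0179·d_A = (-11.9029,5.5519)
T_B = V + ((C−V)·d_B)·d_B = V + 9.0179·d_B = (-8.9216,-9.7192)
sweep = 180° − θ = 60.7593°

center=(-23.4373,-4.6264) T_A=(-11.9029,5.5519) T_B=(-8.9216,-9.7192) sweep=60.7593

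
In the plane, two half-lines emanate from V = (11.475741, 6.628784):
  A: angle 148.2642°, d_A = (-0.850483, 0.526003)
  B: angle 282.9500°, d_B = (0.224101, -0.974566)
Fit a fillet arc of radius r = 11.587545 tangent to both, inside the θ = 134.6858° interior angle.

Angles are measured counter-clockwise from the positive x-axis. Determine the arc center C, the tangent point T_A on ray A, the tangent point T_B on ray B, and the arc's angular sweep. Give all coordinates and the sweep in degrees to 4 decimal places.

bisector direction at 215.6071° = (-0.813029,-0.582224)
center distance |VC| = r/sin(θ/2) = 11.587545/sin(67.3429°) = 12.556576
C = V + |VC|·bis = (1.2669,-0.6820)
T_A = V + ((C−V)·d_A)·d_A = V + 4.8370·d_A = (7.3620,9.1731)
T_B = V + ((C−V)·d_B)·d_B = V + 4.8370·d_B = (12.5597,1.9148)
sweep = 180° − θ = 45.3142°

center=(1.2669,-0.6820) T_A=(7.3620,9.1731) T_B=(12.5597,1.9148) sweep=45.3142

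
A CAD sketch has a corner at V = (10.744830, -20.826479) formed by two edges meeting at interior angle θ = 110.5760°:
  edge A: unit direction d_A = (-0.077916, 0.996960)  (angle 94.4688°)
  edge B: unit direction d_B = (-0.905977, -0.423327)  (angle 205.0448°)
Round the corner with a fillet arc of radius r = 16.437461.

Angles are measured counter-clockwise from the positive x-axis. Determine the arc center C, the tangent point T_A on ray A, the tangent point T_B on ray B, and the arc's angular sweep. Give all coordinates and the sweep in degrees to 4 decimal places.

bisector direction at 149.7568° = (-0.863895,0.503671)
center distance |VC| = r/sin(θ/2) = 16.437461/sin(55.2880°) = 19.996308
C = V + |VC|·bis = (-6.5299,-10.7549)
T_A = V + ((C−V)·d_A)·d_A = V + 11.3869·d_A = (9.8576,-9.4742)
T_B = V + ((C−V)·d_B)·d_B = V + 11.3869·d_B = (0.4285,-25.6469)
sweep = 180° − θ = 69.4240°

center=(-6.5299,-10.7549) T_A=(9.8576,-9.4742) T_B=(0.4285,-25.6469) sweep=69.4240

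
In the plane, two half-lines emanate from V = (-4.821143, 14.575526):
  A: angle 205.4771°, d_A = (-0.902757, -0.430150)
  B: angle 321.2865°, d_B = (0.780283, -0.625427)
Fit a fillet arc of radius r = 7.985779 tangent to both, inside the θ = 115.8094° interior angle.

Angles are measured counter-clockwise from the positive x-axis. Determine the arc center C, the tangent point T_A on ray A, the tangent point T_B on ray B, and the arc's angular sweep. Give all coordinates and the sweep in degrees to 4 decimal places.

bisector direction at 263.3818° = (-0.115253,-0.993336)
center distance |VC| = r/sin(θ/2) = 7.985779/sin(57.9047°) = 9.426469
C = V + |VC|·bis = (-5.9076,5.2119)
T_A = V + ((C−V)·d_A)·d_A = V + 5.0086·d_A = (-9.3427,12.4211)
T_B = V + ((C−V)·d_B)·d_B = V + 5.0086·d_B = (-0.9131,11.4430)
sweep = 180° − θ = 64.1906°

center=(-5.9076,5.2119) T_A=(-9.3427,12.4211) T_B=(-0.9131,11.4430) sweep=64.1906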